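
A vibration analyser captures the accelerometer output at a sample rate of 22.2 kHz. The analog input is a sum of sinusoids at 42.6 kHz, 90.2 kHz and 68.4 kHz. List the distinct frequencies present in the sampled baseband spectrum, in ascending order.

fs/2 = 11.1 kHz.
42.6 kHz mod fs = 20.4 kHz.
20.4 kHz > fs/2 = 11.1 kHz, folds to fs − 20.4 kHz = 1.8 kHz.
90.2 kHz mod fs = 1.4 kHz.
1.4 kHz ≤ fs/2 = 11.1 kHz, appears at 1.4 kHz.
68.4 kHz mod fs = 1.8 kHz.
1.8 kHz ≤ fs/2 = 11.1 kHz, appears at 1.8 kHz.
Distinct values: {1.4 kHz, 1.8 kHz}.

1.4 kHz, 1.8 kHz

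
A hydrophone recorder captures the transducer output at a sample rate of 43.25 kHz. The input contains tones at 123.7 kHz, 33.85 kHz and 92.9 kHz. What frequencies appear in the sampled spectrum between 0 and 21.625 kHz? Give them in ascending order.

fs/2 = 21.625 kHz.
123.7 kHz mod fs = 37.2 kHz.
37.2 kHz > fs/2 = 21.625 kHz, folds to fs − 37.2 kHz = 6.05 kHz.
33.85 kHz > fs/2 = 21.625 kHz, folds to fs − 33.85 kHz = 9.4 kHz.
92.9 kHz mod fs = 6.4 kHz.
6.4 kHz ≤ fs/2 = 21.625 kHz, appears at 6.4 kHz.
Distinct values: {6.05 kHz, 6.4 kHz, 9.4 kHz}.

6.05 kHz, 6.4 kHz, 9.4 kHz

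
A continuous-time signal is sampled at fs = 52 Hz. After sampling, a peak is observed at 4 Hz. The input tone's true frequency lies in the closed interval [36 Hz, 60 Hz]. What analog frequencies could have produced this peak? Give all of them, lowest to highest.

48 Hz, 56 Hz

Frequencies that alias to 4 Hz are k·fs ± 4 Hz for integer k ≥ 0.
k=0: 4 Hz.
k=1: 48 Hz, 56 Hz.
k=2: 100 Hz, 108 Hz.
Within [36 Hz, 60 Hz]: 48 Hz, 56 Hz.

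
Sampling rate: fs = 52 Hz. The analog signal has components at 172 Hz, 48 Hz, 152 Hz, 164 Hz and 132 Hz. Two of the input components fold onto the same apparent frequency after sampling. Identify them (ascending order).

fs/2 = 26 Hz.
172 Hz mod fs = 16 Hz.
16 Hz ≤ fs/2 = 26 Hz, appears at 16 Hz.
48 Hz > fs/2 = 26 Hz, folds to fs − 48 Hz = 4 Hz.
152 Hz mod fs = 48 Hz.
48 Hz > fs/2 = 26 Hz, folds to fs − 48 Hz = 4 Hz.
164 Hz mod fs = 8 Hz.
8 Hz ≤ fs/2 = 26 Hz, appears at 8 Hz.
132 Hz mod fs = 28 Hz.
28 Hz > fs/2 = 26 Hz, folds to fs − 28 Hz = 24 Hz.
48 Hz and 152 Hz both map to 4 Hz.

48 Hz, 152 Hz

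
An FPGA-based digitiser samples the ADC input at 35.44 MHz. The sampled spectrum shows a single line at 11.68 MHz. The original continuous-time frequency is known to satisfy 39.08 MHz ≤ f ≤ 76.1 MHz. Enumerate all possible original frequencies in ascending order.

47.12 MHz, 59.2 MHz

Frequencies that alias to 11.68 MHz are k·fs ± 11.68 MHz for integer k ≥ 0.
k=0: 11.68 MHz.
k=1: 23.76 MHz, 47.12 MHz.
k=2: 59.2 MHz, 82.56 MHz.
k=3: 94.64 MHz, 118 MHz.
Within [39.08 MHz, 76.1 MHz]: 47.12 MHz, 59.2 MHz.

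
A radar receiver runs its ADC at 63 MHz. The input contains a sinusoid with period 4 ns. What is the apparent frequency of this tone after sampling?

2 MHz

T = 4 ns → f = 1/T = 250 MHz.
250 MHz mod fs = 61 MHz.
61 MHz > fs/2 = 31.5 MHz, folds to fs − 61 MHz = 2 MHz.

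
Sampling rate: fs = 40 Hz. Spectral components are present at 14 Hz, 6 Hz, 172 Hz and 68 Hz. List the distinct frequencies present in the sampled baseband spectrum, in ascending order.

fs/2 = 20 Hz.
14 Hz ≤ fs/2 = 20 Hz, passes unchanged.
6 Hz ≤ fs/2 = 20 Hz, passes unchanged.
172 Hz mod fs = 12 Hz.
12 Hz ≤ fs/2 = 20 Hz, appears at 12 Hz.
68 Hz mod fs = 28 Hz.
28 Hz > fs/2 = 20 Hz, folds to fs − 28 Hz = 12 Hz.
Distinct values: {6 Hz, 12 Hz, 14 Hz}.

6 Hz, 12 Hz, 14 Hz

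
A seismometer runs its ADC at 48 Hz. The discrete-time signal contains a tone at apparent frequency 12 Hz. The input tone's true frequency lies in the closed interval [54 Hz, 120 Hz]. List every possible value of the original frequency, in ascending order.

60 Hz, 84 Hz, 108 Hz

Frequencies that alias to 12 Hz are k·fs ± 12 Hz for integer k ≥ 0.
k=0: 12 Hz.
k=1: 36 Hz, 60 Hz.
k=2: 84 Hz, 108 Hz.
k=3: 132 Hz, 156 Hz.
Within [54 Hz, 120 Hz]: 60 Hz, 84 Hz, 108 Hz.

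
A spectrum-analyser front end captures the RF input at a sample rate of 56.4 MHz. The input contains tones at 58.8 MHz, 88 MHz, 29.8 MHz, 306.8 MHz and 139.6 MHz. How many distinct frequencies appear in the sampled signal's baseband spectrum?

fs/2 = 28.2 MHz.
58.8 MHz mod fs = 2.4 MHz.
2.4 MHz ≤ fs/2 = 28.2 MHz, appears at 2.4 MHz.
88 MHz mod fs = 31.6 MHz.
31.6 MHz > fs/2 = 28.2 MHz, folds to fs − 31.6 MHz = 24.8 MHz.
29.8 MHz > fs/2 = 28.2 MHz, folds to fs − 29.8 MHz = 26.6 MHz.
306.8 MHz mod fs = 24.8 MHz.
24.8 MHz ≤ fs/2 = 28.2 MHz, appears at 24.8 MHz.
139.6 MHz mod fs = 26.8 MHz.
26.8 MHz ≤ fs/2 = 28.2 MHz, appears at 26.8 MHz.
Distinct values: {2.4 MHz, 24.8 MHz, 26.6 MHz, 26.8 MHz} → 4.

4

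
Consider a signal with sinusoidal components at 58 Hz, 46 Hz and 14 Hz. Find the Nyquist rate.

Highest-frequency component: 58 Hz.
Nyquist rate = 2 × 58 Hz = 116 Hz.

116 Hz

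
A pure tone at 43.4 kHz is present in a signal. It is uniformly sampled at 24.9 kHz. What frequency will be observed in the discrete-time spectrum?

43.4 kHz mod fs = 18.5 kHz.
18.5 kHz > fs/2 = 12.45 kHz, folds to fs − 18.5 kHz = 6.4 kHz.

6.4 kHz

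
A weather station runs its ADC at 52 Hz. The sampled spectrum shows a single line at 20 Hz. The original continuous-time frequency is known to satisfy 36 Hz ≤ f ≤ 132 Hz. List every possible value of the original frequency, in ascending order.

72 Hz, 84 Hz, 124 Hz

Frequencies that alias to 20 Hz are k·fs ± 20 Hz for integer k ≥ 0.
k=0: 20 Hz.
k=1: 32 Hz, 72 Hz.
k=2: 84 Hz, 124 Hz.
k=3: 136 Hz, 176 Hz.
Within [36 Hz, 132 Hz]: 72 Hz, 84 Hz, 124 Hz.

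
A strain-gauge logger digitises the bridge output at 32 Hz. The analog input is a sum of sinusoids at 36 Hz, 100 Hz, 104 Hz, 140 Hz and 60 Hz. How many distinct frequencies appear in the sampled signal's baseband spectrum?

fs/2 = 16 Hz.
36 Hz mod fs = 4 Hz.
4 Hz ≤ fs/2 = 16 Hz, appears at 4 Hz.
100 Hz mod fs = 4 Hz.
4 Hz ≤ fs/2 = 16 Hz, appears at 4 Hz.
104 Hz mod fs = 8 Hz.
8 Hz ≤ fs/2 = 16 Hz, appears at 8 Hz.
140 Hz mod fs = 12 Hz.
12 Hz ≤ fs/2 = 16 Hz, appears at 12 Hz.
60 Hz mod fs = 28 Hz.
28 Hz > fs/2 = 16 Hz, folds to fs − 28 Hz = 4 Hz.
Distinct values: {4 Hz, 8 Hz, 12 Hz} → 3.

3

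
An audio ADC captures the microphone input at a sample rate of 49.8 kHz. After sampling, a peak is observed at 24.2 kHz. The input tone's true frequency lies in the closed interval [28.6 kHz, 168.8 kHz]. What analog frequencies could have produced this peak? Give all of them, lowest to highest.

74 kHz, 75.4 kHz, 123.8 kHz, 125.2 kHz

Frequencies that alias to 24.2 kHz are k·fs ± 24.2 kHz for integer k ≥ 0.
k=0: 24.2 kHz.
k=1: 25.6 kHz, 74 kHz.
k=2: 75.4 kHz, 123.8 kHz.
k=3: 125.2 kHz, 173.6 kHz.
k=4: 175 kHz, 223.4 kHz.
Within [28.6 kHz, 168.8 kHz]: 74 kHz, 75.4 kHz, 123.8 kHz, 125.2 kHz.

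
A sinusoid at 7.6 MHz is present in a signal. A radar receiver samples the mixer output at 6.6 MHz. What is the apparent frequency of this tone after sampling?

1 MHz

7.6 MHz mod fs = 1 MHz.
1 MHz ≤ fs/2 = 3.3 MHz, appears at 1 MHz.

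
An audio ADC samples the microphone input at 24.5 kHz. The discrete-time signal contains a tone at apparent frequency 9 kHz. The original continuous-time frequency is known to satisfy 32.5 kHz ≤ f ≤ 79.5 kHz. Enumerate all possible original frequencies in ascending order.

Frequencies that alias to 9 kHz are k·fs ± 9 kHz for integer k ≥ 0.
k=0: 9 kHz.
k=1: 15.5 kHz, 33.5 kHz.
k=2: 40 kHz, 58 kHz.
k=3: 64.5 kHz, 82.5 kHz.
k=4: 89 kHz, 107 kHz.
Within [32.5 kHz, 79.5 kHz]: 33.5 kHz, 40 kHz, 58 kHz, 64.5 kHz.

33.5 kHz, 40 kHz, 58 kHz, 64.5 kHz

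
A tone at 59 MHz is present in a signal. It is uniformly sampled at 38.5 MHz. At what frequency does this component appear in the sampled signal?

59 MHz mod fs = 20.5 MHz.
20.5 MHz > fs/2 = 19.25 MHz, folds to fs − 20.5 MHz = 18 MHz.

18 MHz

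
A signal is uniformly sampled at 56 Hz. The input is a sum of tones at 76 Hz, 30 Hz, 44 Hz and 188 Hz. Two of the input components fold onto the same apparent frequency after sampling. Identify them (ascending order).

76 Hz, 188 Hz

fs/2 = 28 Hz.
76 Hz mod fs = 20 Hz.
20 Hz ≤ fs/2 = 28 Hz, appears at 20 Hz.
30 Hz > fs/2 = 28 Hz, folds to fs − 30 Hz = 26 Hz.
44 Hz > fs/2 = 28 Hz, folds to fs − 44 Hz = 12 Hz.
188 Hz mod fs = 20 Hz.
20 Hz ≤ fs/2 = 28 Hz, appears at 20 Hz.
76 Hz and 188 Hz both map to 20 Hz.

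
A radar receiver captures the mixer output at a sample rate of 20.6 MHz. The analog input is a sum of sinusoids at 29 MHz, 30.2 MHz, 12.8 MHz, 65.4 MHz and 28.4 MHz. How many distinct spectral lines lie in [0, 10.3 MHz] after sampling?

fs/2 = 10.3 MHz.
29 MHz mod fs = 8.4 MHz.
8.4 MHz ≤ fs/2 = 10.3 MHz, appears at 8.4 MHz.
30.2 MHz mod fs = 9.6 MHz.
9.6 MHz ≤ fs/2 = 10.3 MHz, appears at 9.6 MHz.
12.8 MHz > fs/2 = 10.3 MHz, folds to fs − 12.8 MHz = 7.8 MHz.
65.4 MHz mod fs = 3.6 MHz.
3.6 MHz ≤ fs/2 = 10.3 MHz, appears at 3.6 MHz.
28.4 MHz mod fs = 7.8 MHz.
7.8 MHz ≤ fs/2 = 10.3 MHz, appears at 7.8 MHz.
Distinct values: {3.6 MHz, 7.8 MHz, 8.4 MHz, 9.6 MHz} → 4.

4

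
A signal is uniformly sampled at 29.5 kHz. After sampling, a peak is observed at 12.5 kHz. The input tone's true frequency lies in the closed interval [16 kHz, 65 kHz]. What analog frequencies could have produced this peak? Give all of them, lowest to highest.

17 kHz, 42 kHz, 46.5 kHz

Frequencies that alias to 12.5 kHz are k·fs ± 12.5 kHz for integer k ≥ 0.
k=0: 12.5 kHz.
k=1: 17 kHz, 42 kHz.
k=2: 46.5 kHz, 71.5 kHz.
k=3: 76 kHz, 101 kHz.
Within [16 kHz, 65 kHz]: 17 kHz, 42 kHz, 46.5 kHz.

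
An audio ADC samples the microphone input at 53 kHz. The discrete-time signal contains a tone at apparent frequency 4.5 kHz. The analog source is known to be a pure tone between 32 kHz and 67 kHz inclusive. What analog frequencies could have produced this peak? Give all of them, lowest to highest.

48.5 kHz, 57.5 kHz

Frequencies that alias to 4.5 kHz are k·fs ± 4.5 kHz for integer k ≥ 0.
k=0: 4.5 kHz.
k=1: 48.5 kHz, 57.5 kHz.
k=2: 101.5 kHz, 110.5 kHz.
Within [32 kHz, 67 kHz]: 48.5 kHz, 57.5 kHz.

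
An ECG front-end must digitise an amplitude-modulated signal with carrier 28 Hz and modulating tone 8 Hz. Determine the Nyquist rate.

AM sidebands sit at fc ± fm = 20 Hz and 36 Hz.
Highest-frequency component: 36 Hz.
Nyquist rate = 2 × 36 Hz = 72 Hz.

72 Hz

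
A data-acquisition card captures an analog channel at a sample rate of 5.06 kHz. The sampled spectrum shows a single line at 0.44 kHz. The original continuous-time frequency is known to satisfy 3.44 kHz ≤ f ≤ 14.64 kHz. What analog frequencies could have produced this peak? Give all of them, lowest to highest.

Frequencies that alias to 0.44 kHz are k·fs ± 0.44 kHz for integer k ≥ 0.
k=0: 0.44 kHz.
k=1: 4.62 kHz, 5.5 kHz.
k=2: 9.68 kHz, 10.56 kHz.
k=3: 14.74 kHz, 15.62 kHz.
Within [3.44 kHz, 14.64 kHz]: 4.62 kHz, 5.5 kHz, 9.68 kHz, 10.56 kHz.

4.62 kHz, 5.5 kHz, 9.68 kHz, 10.56 kHz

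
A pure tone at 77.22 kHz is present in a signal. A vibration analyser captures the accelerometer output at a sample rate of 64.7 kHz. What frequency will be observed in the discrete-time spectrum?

12.52 kHz

77.22 kHz mod fs = 12.52 kHz.
12.52 kHz ≤ fs/2 = 32.35 kHz, appears at 12.52 kHz.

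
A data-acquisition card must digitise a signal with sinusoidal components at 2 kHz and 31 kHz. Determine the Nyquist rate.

62 kHz

Highest-frequency component: 31 kHz.
Nyquist rate = 2 × 31 kHz = 62 kHz.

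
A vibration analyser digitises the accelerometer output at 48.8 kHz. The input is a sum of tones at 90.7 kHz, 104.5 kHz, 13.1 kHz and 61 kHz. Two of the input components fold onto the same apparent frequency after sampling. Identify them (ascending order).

90.7 kHz, 104.5 kHz

fs/2 = 24.4 kHz.
90.7 kHz mod fs = 41.9 kHz.
41.9 kHz > fs/2 = 24.4 kHz, folds to fs − 41.9 kHz = 6.9 kHz.
104.5 kHz mod fs = 6.9 kHz.
6.9 kHz ≤ fs/2 = 24.4 kHz, appears at 6.9 kHz.
13.1 kHz ≤ fs/2 = 24.4 kHz, passes unchanged.
61 kHz mod fs = 12.2 kHz.
12.2 kHz ≤ fs/2 = 24.4 kHz, appears at 12.2 kHz.
90.7 kHz and 104.5 kHz both map to 6.9 kHz.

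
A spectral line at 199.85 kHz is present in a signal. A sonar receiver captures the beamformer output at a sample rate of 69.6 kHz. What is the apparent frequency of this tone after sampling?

8.95 kHz

199.85 kHz mod fs = 60.65 kHz.
60.65 kHz > fs/2 = 34.8 kHz, folds to fs − 60.65 kHz = 8.95 kHz.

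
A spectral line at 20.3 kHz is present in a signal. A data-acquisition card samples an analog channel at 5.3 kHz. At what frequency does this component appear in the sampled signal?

20.3 kHz mod fs = 4.4 kHz.
4.4 kHz > fs/2 = 2.65 kHz, folds to fs − 4.4 kHz = 0.9 kHz.

0.9 kHz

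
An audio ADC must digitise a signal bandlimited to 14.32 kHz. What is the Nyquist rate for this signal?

Nyquist rate = 2 × 14.32 kHz = 28.64 kHz.

28.64 kHz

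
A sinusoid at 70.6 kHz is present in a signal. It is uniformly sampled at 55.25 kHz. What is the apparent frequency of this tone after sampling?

70.6 kHz mod fs = 15.35 kHz.
15.35 kHz ≤ fs/2 = 27.625 kHz, appears at 15.35 kHz.

15.35 kHz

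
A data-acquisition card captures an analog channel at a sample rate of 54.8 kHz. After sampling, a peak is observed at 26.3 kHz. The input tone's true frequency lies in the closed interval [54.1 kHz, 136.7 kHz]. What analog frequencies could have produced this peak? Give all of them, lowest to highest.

81.1 kHz, 83.3 kHz, 135.9 kHz

Frequencies that alias to 26.3 kHz are k·fs ± 26.3 kHz for integer k ≥ 0.
k=0: 26.3 kHz.
k=1: 28.5 kHz, 81.1 kHz.
k=2: 83.3 kHz, 135.9 kHz.
k=3: 138.1 kHz, 190.7 kHz.
Within [54.1 kHz, 136.7 kHz]: 81.1 kHz, 83.3 kHz, 135.9 kHz.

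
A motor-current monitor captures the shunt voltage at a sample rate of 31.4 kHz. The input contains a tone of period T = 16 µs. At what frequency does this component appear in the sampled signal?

0.3 kHz

T = 16 µs → f = 1/T = 62.5 kHz.
62.5 kHz mod fs = 31.1 kHz.
31.1 kHz > fs/2 = 15.7 kHz, folds to fs − 31.1 kHz = 0.3 kHz.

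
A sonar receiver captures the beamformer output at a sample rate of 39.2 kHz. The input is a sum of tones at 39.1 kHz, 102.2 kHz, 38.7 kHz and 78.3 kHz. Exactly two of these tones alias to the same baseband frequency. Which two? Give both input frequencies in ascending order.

39.1 kHz, 78.3 kHz

fs/2 = 19.6 kHz.
39.1 kHz > fs/2 = 19.6 kHz, folds to fs − 39.1 kHz = 0.1 kHz.
102.2 kHz mod fs = 23.8 kHz.
23.8 kHz > fs/2 = 19.6 kHz, folds to fs − 23.8 kHz = 15.4 kHz.
38.7 kHz > fs/2 = 19.6 kHz, folds to fs − 38.7 kHz = 0.5 kHz.
78.3 kHz mod fs = 39.1 kHz.
39.1 kHz > fs/2 = 19.6 kHz, folds to fs − 39.1 kHz = 0.1 kHz.
39.1 kHz and 78.3 kHz both map to 0.1 kHz.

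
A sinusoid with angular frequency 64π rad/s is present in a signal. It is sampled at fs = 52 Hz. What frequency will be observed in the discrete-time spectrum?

ω = 64π rad/s → f = ω/(2π) = 32 Hz.
32 Hz > fs/2 = 26 Hz, folds to fs − 32 Hz = 20 Hz.

20 Hz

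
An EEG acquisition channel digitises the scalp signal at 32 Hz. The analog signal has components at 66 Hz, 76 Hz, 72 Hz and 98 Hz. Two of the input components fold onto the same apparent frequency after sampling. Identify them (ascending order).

66 Hz, 98 Hz

fs/2 = 16 Hz.
66 Hz mod fs = 2 Hz.
2 Hz ≤ fs/2 = 16 Hz, appears at 2 Hz.
76 Hz mod fs = 12 Hz.
12 Hz ≤ fs/2 = 16 Hz, appears at 12 Hz.
72 Hz mod fs = 8 Hz.
8 Hz ≤ fs/2 = 16 Hz, appears at 8 Hz.
98 Hz mod fs = 2 Hz.
2 Hz ≤ fs/2 = 16 Hz, appears at 2 Hz.
66 Hz and 98 Hz both map to 2 Hz.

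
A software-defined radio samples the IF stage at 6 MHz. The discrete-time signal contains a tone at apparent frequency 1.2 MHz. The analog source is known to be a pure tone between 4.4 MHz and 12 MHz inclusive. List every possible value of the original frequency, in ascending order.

Frequencies that alias to 1.2 MHz are k·fs ± 1.2 MHz for integer k ≥ 0.
k=0: 1.2 MHz.
k=1: 4.8 MHz, 7.2 MHz.
k=2: 10.8 MHz, 13.2 MHz.
k=3: 16.8 MHz, 19.2 MHz.
Within [4.4 MHz, 12 MHz]: 4.8 MHz, 7.2 MHz, 10.8 MHz.

4.8 MHz, 7.2 MHz, 10.8 MHz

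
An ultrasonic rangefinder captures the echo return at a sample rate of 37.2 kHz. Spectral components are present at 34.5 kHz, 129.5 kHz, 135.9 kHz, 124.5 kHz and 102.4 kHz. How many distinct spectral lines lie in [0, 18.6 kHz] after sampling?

fs/2 = 18.6 kHz.
34.5 kHz > fs/2 = 18.6 kHz, folds to fs − 34.5 kHz = 2.7 kHz.
129.5 kHz mod fs = 17.9 kHz.
17.9 kHz ≤ fs/2 = 18.6 kHz, appears at 17.9 kHz.
135.9 kHz mod fs = 24.3 kHz.
24.3 kHz > fs/2 = 18.6 kHz, folds to fs − 24.3 kHz = 12.9 kHz.
124.5 kHz mod fs = 12.9 kHz.
12.9 kHz ≤ fs/2 = 18.6 kHz, appears at 12.9 kHz.
102.4 kHz mod fs = 28 kHz.
28 kHz > fs/2 = 18.6 kHz, folds to fs − 28 kHz = 9.2 kHz.
Distinct values: {2.7 kHz, 9.2 kHz, 12.9 kHz, 17.9 kHz} → 4.

4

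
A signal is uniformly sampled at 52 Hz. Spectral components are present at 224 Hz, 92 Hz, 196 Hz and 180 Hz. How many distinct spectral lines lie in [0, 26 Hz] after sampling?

3

fs/2 = 26 Hz.
224 Hz mod fs = 16 Hz.
16 Hz ≤ fs/2 = 26 Hz, appears at 16 Hz.
92 Hz mod fs = 40 Hz.
40 Hz > fs/2 = 26 Hz, folds to fs − 40 Hz = 12 Hz.
196 Hz mod fs = 40 Hz.
40 Hz > fs/2 = 26 Hz, folds to fs − 40 Hz = 12 Hz.
180 Hz mod fs = 24 Hz.
24 Hz ≤ fs/2 = 26 Hz, appears at 24 Hz.
Distinct values: {12 Hz, 16 Hz, 24 Hz} → 3.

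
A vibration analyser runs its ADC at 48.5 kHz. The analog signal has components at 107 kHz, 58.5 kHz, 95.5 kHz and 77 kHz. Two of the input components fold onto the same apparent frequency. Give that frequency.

fs/2 = 24.25 kHz.
107 kHz mod fs = 10 kHz.
10 kHz ≤ fs/2 = 24.25 kHz, appears at 10 kHz.
58.5 kHz mod fs = 10 kHz.
10 kHz ≤ fs/2 = 24.25 kHz, appears at 10 kHz.
95.5 kHz mod fs = 47 kHz.
47 kHz > fs/2 = 24.25 kHz, folds to fs − 47 kHz = 1.5 kHz.
77 kHz mod fs = 28.5 kHz.
28.5 kHz > fs/2 = 24.25 kHz, folds to fs − 28.5 kHz = 20 kHz.
58.5 kHz and 107 kHz both map to 10 kHz.

10 kHz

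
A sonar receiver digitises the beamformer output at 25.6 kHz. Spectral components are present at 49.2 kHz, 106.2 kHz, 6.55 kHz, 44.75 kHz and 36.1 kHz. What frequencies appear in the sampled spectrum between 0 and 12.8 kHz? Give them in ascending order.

2 kHz, 3.8 kHz, 6.45 kHz, 6.55 kHz, 10.5 kHz

fs/2 = 12.8 kHz.
49.2 kHz mod fs = 23.6 kHz.
23.6 kHz > fs/2 = 12.8 kHz, folds to fs − 23.6 kHz = 2 kHz.
106.2 kHz mod fs = 3.8 kHz.
3.8 kHz ≤ fs/2 = 12.8 kHz, appears at 3.8 kHz.
6.55 kHz ≤ fs/2 = 12.8 kHz, passes unchanged.
44.75 kHz mod fs = 19.15 kHz.
19.15 kHz > fs/2 = 12.8 kHz, folds to fs − 19.15 kHz = 6.45 kHz.
36.1 kHz mod fs = 10.5 kHz.
10.5 kHz ≤ fs/2 = 12.8 kHz, appears at 10.5 kHz.
Distinct values: {2 kHz, 3.8 kHz, 6.45 kHz, 6.55 kHz, 10.5 kHz}.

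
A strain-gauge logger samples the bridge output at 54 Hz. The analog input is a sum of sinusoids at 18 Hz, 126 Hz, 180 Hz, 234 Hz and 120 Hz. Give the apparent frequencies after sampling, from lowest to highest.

12 Hz, 18 Hz

fs/2 = 27 Hz.
18 Hz ≤ fs/2 = 27 Hz, passes unchanged.
126 Hz mod fs = 18 Hz.
18 Hz ≤ fs/2 = 27 Hz, appears at 18 Hz.
180 Hz mod fs = 18 Hz.
18 Hz ≤ fs/2 = 27 Hz, appears at 18 Hz.
234 Hz mod fs = 18 Hz.
18 Hz ≤ fs/2 = 27 Hz, appears at 18 Hz.
120 Hz mod fs = 12 Hz.
12 Hz ≤ fs/2 = 27 Hz, appears at 12 Hz.
Distinct values: {12 Hz, 18 Hz}.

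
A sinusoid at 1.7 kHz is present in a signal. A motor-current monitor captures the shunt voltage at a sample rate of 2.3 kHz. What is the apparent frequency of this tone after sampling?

0.6 kHz

1.7 kHz > fs/2 = 1.15 kHz, folds to fs − 1.7 kHz = 0.6 kHz.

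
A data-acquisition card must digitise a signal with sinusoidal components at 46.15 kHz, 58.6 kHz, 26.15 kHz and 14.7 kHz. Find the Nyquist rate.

Highest-frequency component: 58.6 kHz.
Nyquist rate = 2 × 58.6 kHz = 117.2 kHz.

117.2 kHz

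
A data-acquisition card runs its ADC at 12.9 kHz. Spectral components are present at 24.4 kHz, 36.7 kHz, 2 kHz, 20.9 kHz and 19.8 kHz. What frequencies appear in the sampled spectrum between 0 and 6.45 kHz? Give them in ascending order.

fs/2 = 6.45 kHz.
24.4 kHz mod fs = 11.5 kHz.
11.5 kHz > fs/2 = 6.45 kHz, folds to fs − 11.5 kHz = 1.4 kHz.
36.7 kHz mod fs = 10.9 kHz.
10.9 kHz > fs/2 = 6.45 kHz, folds to fs − 10.9 kHz = 2 kHz.
2 kHz ≤ fs/2 = 6.45 kHz, passes unchanged.
20.9 kHz mod fs = 8 kHz.
8 kHz > fs/2 = 6.45 kHz, folds to fs − 8 kHz = 4.9 kHz.
19.8 kHz mod fs = 6.9 kHz.
6.9 kHz > fs/2 = 6.45 kHz, folds to fs − 6.9 kHz = 6 kHz.
Distinct values: {1.4 kHz, 2 kHz, 4.9 kHz, 6 kHz}.

1.4 kHz, 2 kHz, 4.9 kHz, 6 kHz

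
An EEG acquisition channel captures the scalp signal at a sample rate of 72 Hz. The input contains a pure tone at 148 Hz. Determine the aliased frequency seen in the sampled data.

4 Hz

148 Hz mod fs = 4 Hz.
4 Hz ≤ fs/2 = 36 Hz, appears at 4 Hz.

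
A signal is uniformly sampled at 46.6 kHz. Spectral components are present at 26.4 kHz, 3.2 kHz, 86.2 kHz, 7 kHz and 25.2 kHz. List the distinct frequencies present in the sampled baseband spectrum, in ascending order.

fs/2 = 23.3 kHz.
26.4 kHz > fs/2 = 23.3 kHz, folds to fs − 26.4 kHz = 20.2 kHz.
3.2 kHz ≤ fs/2 = 23.3 kHz, passes unchanged.
86.2 kHz mod fs = 39.6 kHz.
39.6 kHz > fs/2 = 23.3 kHz, folds to fs − 39.6 kHz = 7 kHz.
7 kHz ≤ fs/2 = 23.3 kHz, passes unchanged.
25.2 kHz > fs/2 = 23.3 kHz, folds to fs − 25.2 kHz = 21.4 kHz.
Distinct values: {3.2 kHz, 7 kHz, 20.2 kHz, 21.4 kHz}.

3.2 kHz, 7 kHz, 20.2 kHz, 21.4 kHz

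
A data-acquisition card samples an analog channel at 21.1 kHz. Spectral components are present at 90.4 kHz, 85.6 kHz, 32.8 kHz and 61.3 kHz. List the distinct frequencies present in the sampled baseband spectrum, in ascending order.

1.2 kHz, 2 kHz, 6 kHz, 9.4 kHz

fs/2 = 10.55 kHz.
90.4 kHz mod fs = 6 kHz.
6 kHz ≤ fs/2 = 10.55 kHz, appears at 6 kHz.
85.6 kHz mod fs = 1.2 kHz.
1.2 kHz ≤ fs/2 = 10.55 kHz, appears at 1.2 kHz.
32.8 kHz mod fs = 11.7 kHz.
11.7 kHz > fs/2 = 10.55 kHz, folds to fs − 11.7 kHz = 9.4 kHz.
61.3 kHz mod fs = 19.1 kHz.
19.1 kHz > fs/2 = 10.55 kHz, folds to fs − 19.1 kHz = 2 kHz.
Distinct values: {1.2 kHz, 2 kHz, 6 kHz, 9.4 kHz}.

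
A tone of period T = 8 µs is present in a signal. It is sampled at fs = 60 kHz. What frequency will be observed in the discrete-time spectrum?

5 kHz

T = 8 µs → f = 1/T = 125 kHz.
125 kHz mod fs = 5 kHz.
5 kHz ≤ fs/2 = 30 kHz, appears at 5 kHz.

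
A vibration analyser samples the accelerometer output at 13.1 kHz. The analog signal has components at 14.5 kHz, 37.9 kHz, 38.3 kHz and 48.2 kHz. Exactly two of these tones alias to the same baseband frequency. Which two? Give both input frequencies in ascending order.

fs/2 = 6.55 kHz.
14.5 kHz mod fs = 1.4 kHz.
1.4 kHz ≤ fs/2 = 6.55 kHz, appears at 1.4 kHz.
37.9 kHz mod fs = 11.7 kHz.
11.7 kHz > fs/2 = 6.55 kHz, folds to fs − 11.7 kHz = 1.4 kHz.
38.3 kHz mod fs = 12.1 kHz.
12.1 kHz > fs/2 = 6.55 kHz, folds to fs − 12.1 kHz = 1 kHz.
48.2 kHz mod fs = 8.9 kHz.
8.9 kHz > fs/2 = 6.55 kHz, folds to fs − 8.9 kHz = 4.2 kHz.
14.5 kHz and 37.9 kHz both map to 1.4 kHz.

14.5 kHz, 37.9 kHz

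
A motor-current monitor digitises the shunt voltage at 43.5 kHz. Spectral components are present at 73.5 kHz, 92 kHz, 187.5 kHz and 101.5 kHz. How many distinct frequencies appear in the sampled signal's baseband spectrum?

3

fs/2 = 21.75 kHz.
73.5 kHz mod fs = 30 kHz.
30 kHz > fs/2 = 21.75 kHz, folds to fs − 30 kHz = 13.5 kHz.
92 kHz mod fs = 5 kHz.
5 kHz ≤ fs/2 = 21.75 kHz, appears at 5 kHz.
187.5 kHz mod fs = 13.5 kHz.
13.5 kHz ≤ fs/2 = 21.75 kHz, appears at 13.5 kHz.
101.5 kHz mod fs = 14.5 kHz.
14.5 kHz ≤ fs/2 = 21.75 kHz, appears at 14.5 kHz.
Distinct values: {5 kHz, 13.5 kHz, 14.5 kHz} → 3.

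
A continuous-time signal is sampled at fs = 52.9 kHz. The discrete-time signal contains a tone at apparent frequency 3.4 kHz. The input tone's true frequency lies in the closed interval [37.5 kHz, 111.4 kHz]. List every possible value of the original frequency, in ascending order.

49.5 kHz, 56.3 kHz, 102.4 kHz, 109.2 kHz

Frequencies that alias to 3.4 kHz are k·fs ± 3.4 kHz for integer k ≥ 0.
k=0: 3.4 kHz.
k=1: 49.5 kHz, 56.3 kHz.
k=2: 102.4 kHz, 109.2 kHz.
k=3: 155.3 kHz, 162.1 kHz.
Within [37.5 kHz, 111.4 kHz]: 49.5 kHz, 56.3 kHz, 102.4 kHz, 109.2 kHz.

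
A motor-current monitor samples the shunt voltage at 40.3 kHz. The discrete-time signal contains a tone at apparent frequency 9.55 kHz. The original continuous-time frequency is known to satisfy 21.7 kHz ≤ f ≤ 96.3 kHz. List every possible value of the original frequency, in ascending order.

Frequencies that alias to 9.55 kHz are k·fs ± 9.55 kHz for integer k ≥ 0.
k=0: 9.55 kHz.
k=1: 30.75 kHz, 49.85 kHz.
k=2: 71.05 kHz, 90.15 kHz.
k=3: 111.35 kHz, 130.45 kHz.
Within [21.7 kHz, 96.3 kHz]: 30.75 kHz, 49.85 kHz, 71.05 kHz, 90.15 kHz.

30.75 kHz, 49.85 kHz, 71.05 kHz, 90.15 kHz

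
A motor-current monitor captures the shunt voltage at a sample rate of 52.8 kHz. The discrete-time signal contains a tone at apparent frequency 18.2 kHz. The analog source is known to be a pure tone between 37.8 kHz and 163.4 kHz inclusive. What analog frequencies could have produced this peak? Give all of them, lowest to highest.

Frequencies that alias to 18.2 kHz are k·fs ± 18.2 kHz for integer k ≥ 0.
k=0: 18.2 kHz.
k=1: 34.6 kHz, 71 kHz.
k=2: 87.4 kHz, 123.8 kHz.
k=3: 140.2 kHz, 176.6 kHz.
k=4: 193 kHz, 229.4 kHz.
Within [37.8 kHz, 163.4 kHz]: 71 kHz, 87.4 kHz, 123.8 kHz, 140.2 kHz.

71 kHz, 87.4 kHz, 123.8 kHz, 140.2 kHz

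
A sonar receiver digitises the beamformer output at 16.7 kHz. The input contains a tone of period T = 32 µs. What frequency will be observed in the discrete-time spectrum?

2.15 kHz

T = 32 µs → f = 1/T = 31.25 kHz.
31.25 kHz mod fs = 14.55 kHz.
14.55 kHz > fs/2 = 8.35 kHz, folds to fs − 14.55 kHz = 2.15 kHz.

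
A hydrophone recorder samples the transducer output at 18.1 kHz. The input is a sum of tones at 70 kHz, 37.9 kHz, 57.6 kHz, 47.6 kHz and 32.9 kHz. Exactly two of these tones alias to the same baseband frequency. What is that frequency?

3.3 kHz

fs/2 = 9.05 kHz.
70 kHz mod fs = 15.7 kHz.
15.7 kHz > fs/2 = 9.05 kHz, folds to fs − 15.7 kHz = 2.4 kHz.
37.9 kHz mod fs = 1.7 kHz.
1.7 kHz ≤ fs/2 = 9.05 kHz, appears at 1.7 kHz.
57.6 kHz mod fs = 3.3 kHz.
3.3 kHz ≤ fs/2 = 9.05 kHz, appears at 3.3 kHz.
47.6 kHz mod fs = 11.4 kHz.
11.4 kHz > fs/2 = 9.05 kHz, folds to fs − 11.4 kHz = 6.7 kHz.
32.9 kHz mod fs = 14.8 kHz.
14.8 kHz > fs/2 = 9.05 kHz, folds to fs − 14.8 kHz = 3.3 kHz.
32.9 kHz and 57.6 kHz both map to 3.3 kHz.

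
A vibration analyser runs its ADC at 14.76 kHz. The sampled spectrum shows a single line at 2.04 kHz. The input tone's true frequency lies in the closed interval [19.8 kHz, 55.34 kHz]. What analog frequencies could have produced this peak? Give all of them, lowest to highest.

27.48 kHz, 31.56 kHz, 42.24 kHz, 46.32 kHz

Frequencies that alias to 2.04 kHz are k·fs ± 2.04 kHz for integer k ≥ 0.
k=0: 2.04 kHz.
k=1: 12.72 kHz, 16.8 kHz.
k=2: 27.48 kHz, 31.56 kHz.
k=3: 42.24 kHz, 46.32 kHz.
k=4: 57 kHz, 61.08 kHz.
Within [19.8 kHz, 55.34 kHz]: 27.48 kHz, 31.56 kHz, 42.24 kHz, 46.32 kHz.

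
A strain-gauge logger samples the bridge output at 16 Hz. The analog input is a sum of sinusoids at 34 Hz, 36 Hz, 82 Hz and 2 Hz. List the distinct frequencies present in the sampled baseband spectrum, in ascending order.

fs/2 = 8 Hz.
34 Hz mod fs = 2 Hz.
2 Hz ≤ fs/2 = 8 Hz, appears at 2 Hz.
36 Hz mod fs = 4 Hz.
4 Hz ≤ fs/2 = 8 Hz, appears at 4 Hz.
82 Hz mod fs = 2 Hz.
2 Hz ≤ fs/2 = 8 Hz, appears at 2 Hz.
2 Hz ≤ fs/2 = 8 Hz, passes unchanged.
Distinct values: {2 Hz, 4 Hz}.

2 Hz, 4 Hz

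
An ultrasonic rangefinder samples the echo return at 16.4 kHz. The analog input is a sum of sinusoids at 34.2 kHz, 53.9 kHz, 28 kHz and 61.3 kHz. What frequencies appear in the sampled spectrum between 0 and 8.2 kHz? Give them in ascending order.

1.4 kHz, 4.3 kHz, 4.7 kHz, 4.8 kHz

fs/2 = 8.2 kHz.
34.2 kHz mod fs = 1.4 kHz.
1.4 kHz ≤ fs/2 = 8.2 kHz, appears at 1.4 kHz.
53.9 kHz mod fs = 4.7 kHz.
4.7 kHz ≤ fs/2 = 8.2 kHz, appears at 4.7 kHz.
28 kHz mod fs = 11.6 kHz.
11.6 kHz > fs/2 = 8.2 kHz, folds to fs − 11.6 kHz = 4.8 kHz.
61.3 kHz mod fs = 12.1 kHz.
12.1 kHz > fs/2 = 8.2 kHz, folds to fs − 12.1 kHz = 4.3 kHz.
Distinct values: {1.4 kHz, 4.3 kHz, 4.7 kHz, 4.8 kHz}.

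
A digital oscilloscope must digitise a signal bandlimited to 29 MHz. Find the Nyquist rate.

58 MHz

Nyquist rate = 2 × 29 MHz = 58 MHz.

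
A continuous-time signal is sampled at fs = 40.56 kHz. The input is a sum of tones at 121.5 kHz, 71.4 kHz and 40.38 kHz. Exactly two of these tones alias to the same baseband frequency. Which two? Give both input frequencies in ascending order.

40.38 kHz, 121.5 kHz

fs/2 = 20.28 kHz.
121.5 kHz mod fs = 40.38 kHz.
40.38 kHz > fs/2 = 20.28 kHz, folds to fs − 40.38 kHz = 0.18 kHz.
71.4 kHz mod fs = 30.84 kHz.
30.84 kHz > fs/2 = 20.28 kHz, folds to fs − 30.84 kHz = 9.72 kHz.
40.38 kHz > fs/2 = 20.28 kHz, folds to fs − 40.38 kHz = 0.18 kHz.
40.38 kHz and 121.5 kHz both map to 0.18 kHz.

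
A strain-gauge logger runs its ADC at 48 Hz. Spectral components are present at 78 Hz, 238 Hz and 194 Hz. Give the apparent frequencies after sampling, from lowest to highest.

2 Hz, 18 Hz

fs/2 = 24 Hz.
78 Hz mod fs = 30 Hz.
30 Hz > fs/2 = 24 Hz, folds to fs − 30 Hz = 18 Hz.
238 Hz mod fs = 46 Hz.
46 Hz > fs/2 = 24 Hz, folds to fs − 46 Hz = 2 Hz.
194 Hz mod fs = 2 Hz.
2 Hz ≤ fs/2 = 24 Hz, appears at 2 Hz.
Distinct values: {2 Hz, 18 Hz}.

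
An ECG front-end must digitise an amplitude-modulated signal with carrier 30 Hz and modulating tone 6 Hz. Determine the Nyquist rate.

AM sidebands sit at fc ± fm = 24 Hz and 36 Hz.
Highest-frequency component: 36 Hz.
Nyquist rate = 2 × 36 Hz = 72 Hz.

72 Hz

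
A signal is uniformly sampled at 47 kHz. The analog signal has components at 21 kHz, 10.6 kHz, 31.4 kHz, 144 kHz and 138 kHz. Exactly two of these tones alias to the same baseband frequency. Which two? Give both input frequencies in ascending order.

fs/2 = 23.5 kHz.
21 kHz ≤ fs/2 = 23.5 kHz, passes unchanged.
10.6 kHz ≤ fs/2 = 23.5 kHz, passes unchanged.
31.4 kHz > fs/2 = 23.5 kHz, folds to fs − 31.4 kHz = 15.6 kHz.
144 kHz mod fs = 3 kHz.
3 kHz ≤ fs/2 = 23.5 kHz, appears at 3 kHz.
138 kHz mod fs = 44 kHz.
44 kHz > fs/2 = 23.5 kHz, folds to fs − 44 kHz = 3 kHz.
138 kHz and 144 kHz both map to 3 kHz.

138 kHz, 144 kHz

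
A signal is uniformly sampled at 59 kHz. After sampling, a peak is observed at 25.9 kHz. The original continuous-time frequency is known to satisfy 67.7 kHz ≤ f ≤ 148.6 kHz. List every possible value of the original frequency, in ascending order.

84.9 kHz, 92.1 kHz, 143.9 kHz

Frequencies that alias to 25.9 kHz are k·fs ± 25.9 kHz for integer k ≥ 0.
k=0: 25.9 kHz.
k=1: 33.1 kHz, 84.9 kHz.
k=2: 92.1 kHz, 143.9 kHz.
k=3: 151.1 kHz, 202.9 kHz.
Within [67.7 kHz, 148.6 kHz]: 84.9 kHz, 92.1 kHz, 143.9 kHz.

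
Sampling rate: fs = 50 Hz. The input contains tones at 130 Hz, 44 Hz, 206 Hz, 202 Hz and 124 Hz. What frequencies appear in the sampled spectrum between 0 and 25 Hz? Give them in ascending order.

fs/2 = 25 Hz.
130 Hz mod fs = 30 Hz.
30 Hz > fs/2 = 25 Hz, folds to fs − 30 Hz = 20 Hz.
44 Hz > fs/2 = 25 Hz, folds to fs − 44 Hz = 6 Hz.
206 Hz mod fs = 6 Hz.
6 Hz ≤ fs/2 = 25 Hz, appears at 6 Hz.
202 Hz mod fs = 2 Hz.
2 Hz ≤ fs/2 = 25 Hz, appears at 2 Hz.
124 Hz mod fs = 24 Hz.
24 Hz ≤ fs/2 = 25 Hz, appears at 24 Hz.
Distinct values: {2 Hz, 6 Hz, 20 Hz, 24 Hz}.

2 Hz, 6 Hz, 20 Hz, 24 Hz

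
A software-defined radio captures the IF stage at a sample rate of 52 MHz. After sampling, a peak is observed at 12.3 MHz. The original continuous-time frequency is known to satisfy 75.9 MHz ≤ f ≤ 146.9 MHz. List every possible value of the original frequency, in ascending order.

91.7 MHz, 116.3 MHz, 143.7 MHz

Frequencies that alias to 12.3 MHz are k·fs ± 12.3 MHz for integer k ≥ 0.
k=0: 12.3 MHz.
k=1: 39.7 MHz, 64.3 MHz.
k=2: 91.7 MHz, 116.3 MHz.
k=3: 143.7 MHz, 168.3 MHz.
k=4: 195.7 MHz, 220.3 MHz.
Within [75.9 MHz, 146.9 MHz]: 91.7 MHz, 116.3 MHz, 143.7 MHz.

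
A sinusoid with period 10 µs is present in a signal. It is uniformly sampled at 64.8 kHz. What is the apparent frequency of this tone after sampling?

29.6 kHz

T = 10 µs → f = 1/T = 100 kHz.
100 kHz mod fs = 35.2 kHz.
35.2 kHz > fs/2 = 32.4 kHz, folds to fs − 35.2 kHz = 29.6 kHz.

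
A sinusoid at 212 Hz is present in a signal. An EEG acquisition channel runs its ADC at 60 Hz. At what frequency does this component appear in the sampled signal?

28 Hz

212 Hz mod fs = 32 Hz.
32 Hz > fs/2 = 30 Hz, folds to fs − 32 Hz = 28 Hz.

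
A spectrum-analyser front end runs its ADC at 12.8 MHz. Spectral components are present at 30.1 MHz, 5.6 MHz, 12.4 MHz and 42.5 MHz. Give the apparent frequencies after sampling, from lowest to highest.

0.4 MHz, 4.1 MHz, 4.5 MHz, 5.6 MHz

fs/2 = 6.4 MHz.
30.1 MHz mod fs = 4.5 MHz.
4.5 MHz ≤ fs/2 = 6.4 MHz, appears at 4.5 MHz.
5.6 MHz ≤ fs/2 = 6.4 MHz, passes unchanged.
12.4 MHz > fs/2 = 6.4 MHz, folds to fs − 12.4 MHz = 0.4 MHz.
42.5 MHz mod fs = 4.1 MHz.
4.1 MHz ≤ fs/2 = 6.4 MHz, appears at 4.1 MHz.
Distinct values: {0.4 MHz, 4.1 MHz, 4.5 MHz, 5.6 MHz}.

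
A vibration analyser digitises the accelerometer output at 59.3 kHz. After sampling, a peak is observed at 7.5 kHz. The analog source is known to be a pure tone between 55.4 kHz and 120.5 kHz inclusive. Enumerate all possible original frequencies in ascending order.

66.8 kHz, 111.1 kHz

Frequencies that alias to 7.5 kHz are k·fs ± 7.5 kHz for integer k ≥ 0.
k=0: 7.5 kHz.
k=1: 51.8 kHz, 66.8 kHz.
k=2: 111.1 kHz, 126.1 kHz.
k=3: 170.4 kHz, 185.4 kHz.
Within [55.4 kHz, 120.5 kHz]: 66.8 kHz, 111.1 kHz.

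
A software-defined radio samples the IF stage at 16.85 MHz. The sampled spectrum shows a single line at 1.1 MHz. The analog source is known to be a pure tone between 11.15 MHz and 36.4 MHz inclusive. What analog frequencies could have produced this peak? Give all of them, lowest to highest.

Frequencies that alias to 1.1 MHz are k·fs ± 1.1 MHz for integer k ≥ 0.
k=0: 1.1 MHz.
k=1: 15.75 MHz, 17.95 MHz.
k=2: 32.6 MHz, 34.8 MHz.
k=3: 49.45 MHz, 51.65 MHz.
Within [11.15 MHz, 36.4 MHz]: 15.75 MHz, 17.95 MHz, 32.6 MHz, 34.8 MHz.

15.75 MHz, 17.95 MHz, 32.6 MHz, 34.8 MHz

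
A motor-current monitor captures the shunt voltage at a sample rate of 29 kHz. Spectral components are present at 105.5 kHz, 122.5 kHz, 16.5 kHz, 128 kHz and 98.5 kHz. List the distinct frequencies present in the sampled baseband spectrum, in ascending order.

6.5 kHz, 10.5 kHz, 11.5 kHz, 12 kHz, 12.5 kHz

fs/2 = 14.5 kHz.
105.5 kHz mod fs = 18.5 kHz.
18.5 kHz > fs/2 = 14.5 kHz, folds to fs − 18.5 kHz = 10.5 kHz.
122.5 kHz mod fs = 6.5 kHz.
6.5 kHz ≤ fs/2 = 14.5 kHz, appears at 6.5 kHz.
16.5 kHz > fs/2 = 14.5 kHz, folds to fs − 16.5 kHz = 12.5 kHz.
128 kHz mod fs = 12 kHz.
12 kHz ≤ fs/2 = 14.5 kHz, appears at 12 kHz.
98.5 kHz mod fs = 11.5 kHz.
11.5 kHz ≤ fs/2 = 14.5 kHz, appears at 11.5 kHz.
Distinct values: {6.5 kHz, 10.5 kHz, 11.5 kHz, 12 kHz, 12.5 kHz}.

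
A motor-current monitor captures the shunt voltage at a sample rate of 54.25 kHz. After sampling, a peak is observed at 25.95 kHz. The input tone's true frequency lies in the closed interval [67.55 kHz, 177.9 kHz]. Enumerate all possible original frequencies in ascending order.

Frequencies that alias to 25.95 kHz are k·fs ± 25.95 kHz for integer k ≥ 0.
k=0: 25.95 kHz.
k=1: 28.3 kHz, 80.2 kHz.
k=2: 82.55 kHz, 134.45 kHz.
k=3: 136.8 kHz, 188.7 kHz.
k=4: 191.05 kHz, 242.95 kHz.
Within [67.55 kHz, 177.9 kHz]: 80.2 kHz, 82.55 kHz, 134.45 kHz, 136.8 kHz.

80.2 kHz, 82.55 kHz, 134.45 kHz, 136.8 kHz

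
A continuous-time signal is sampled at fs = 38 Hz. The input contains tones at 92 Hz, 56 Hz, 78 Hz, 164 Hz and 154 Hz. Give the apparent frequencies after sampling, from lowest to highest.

2 Hz, 12 Hz, 16 Hz, 18 Hz

fs/2 = 19 Hz.
92 Hz mod fs = 16 Hz.
16 Hz ≤ fs/2 = 19 Hz, appears at 16 Hz.
56 Hz mod fs = 18 Hz.
18 Hz ≤ fs/2 = 19 Hz, appears at 18 Hz.
78 Hz mod fs = 2 Hz.
2 Hz ≤ fs/2 = 19 Hz, appears at 2 Hz.
164 Hz mod fs = 12 Hz.
12 Hz ≤ fs/2 = 19 Hz, appears at 12 Hz.
154 Hz mod fs = 2 Hz.
2 Hz ≤ fs/2 = 19 Hz, appears at 2 Hz.
Distinct values: {2 Hz, 12 Hz, 16 Hz, 18 Hz}.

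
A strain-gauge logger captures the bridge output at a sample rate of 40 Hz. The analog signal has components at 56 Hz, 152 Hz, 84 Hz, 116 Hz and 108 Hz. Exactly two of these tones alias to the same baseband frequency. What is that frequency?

4 Hz

fs/2 = 20 Hz.
56 Hz mod fs = 16 Hz.
16 Hz ≤ fs/2 = 20 Hz, appears at 16 Hz.
152 Hz mod fs = 32 Hz.
32 Hz > fs/2 = 20 Hz, folds to fs − 32 Hz = 8 Hz.
84 Hz mod fs = 4 Hz.
4 Hz ≤ fs/2 = 20 Hz, appears at 4 Hz.
116 Hz mod fs = 36 Hz.
36 Hz > fs/2 = 20 Hz, folds to fs − 36 Hz = 4 Hz.
108 Hz mod fs = 28 Hz.
28 Hz > fs/2 = 20 Hz, folds to fs − 28 Hz = 12 Hz.
84 Hz and 116 Hz both map to 4 Hz.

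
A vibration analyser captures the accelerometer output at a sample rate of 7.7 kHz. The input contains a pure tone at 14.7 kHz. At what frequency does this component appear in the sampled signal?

0.7 kHz

14.7 kHz mod fs = 7 kHz.
7 kHz > fs/2 = 3.85 kHz, folds to fs − 7 kHz = 0.7 kHz.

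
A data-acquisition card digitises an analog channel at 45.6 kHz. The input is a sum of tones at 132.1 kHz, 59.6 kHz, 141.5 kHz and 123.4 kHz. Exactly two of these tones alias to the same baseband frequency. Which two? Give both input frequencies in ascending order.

fs/2 = 22.8 kHz.
132.1 kHz mod fs = 40.9 kHz.
40.9 kHz > fs/2 = 22.8 kHz, folds to fs − 40.9 kHz = 4.7 kHz.
59.6 kHz mod fs = 14 kHz.
14 kHz ≤ fs/2 = 22.8 kHz, appears at 14 kHz.
141.5 kHz mod fs = 4.7 kHz.
4.7 kHz ≤ fs/2 = 22.8 kHz, appears at 4.7 kHz.
123.4 kHz mod fs = 32.2 kHz.
32.2 kHz > fs/2 = 22.8 kHz, folds to fs − 32.2 kHz = 13.4 kHz.
132.1 kHz and 141.5 kHz both map to 4.7 kHz.

132.1 kHz, 141.5 kHz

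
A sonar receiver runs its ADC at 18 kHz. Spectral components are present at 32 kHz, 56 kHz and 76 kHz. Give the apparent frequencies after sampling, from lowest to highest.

2 kHz, 4 kHz

fs/2 = 9 kHz.
32 kHz mod fs = 14 kHz.
14 kHz > fs/2 = 9 kHz, folds to fs − 14 kHz = 4 kHz.
56 kHz mod fs = 2 kHz.
2 kHz ≤ fs/2 = 9 kHz, appears at 2 kHz.
76 kHz mod fs = 4 kHz.
4 kHz ≤ fs/2 = 9 kHz, appears at 4 kHz.
Distinct values: {2 kHz, 4 kHz}.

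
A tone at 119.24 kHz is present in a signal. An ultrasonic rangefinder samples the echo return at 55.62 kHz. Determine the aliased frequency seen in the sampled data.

119.24 kHz mod fs = 8 kHz.
8 kHz ≤ fs/2 = 27.81 kHz, appears at 8 kHz.

8 kHz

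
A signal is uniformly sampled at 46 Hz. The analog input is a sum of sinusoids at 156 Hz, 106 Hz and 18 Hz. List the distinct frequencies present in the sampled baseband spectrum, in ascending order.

14 Hz, 18 Hz

fs/2 = 23 Hz.
156 Hz mod fs = 18 Hz.
18 Hz ≤ fs/2 = 23 Hz, appears at 18 Hz.
106 Hz mod fs = 14 Hz.
14 Hz ≤ fs/2 = 23 Hz, appears at 14 Hz.
18 Hz ≤ fs/2 = 23 Hz, passes unchanged.
Distinct values: {14 Hz, 18 Hz}.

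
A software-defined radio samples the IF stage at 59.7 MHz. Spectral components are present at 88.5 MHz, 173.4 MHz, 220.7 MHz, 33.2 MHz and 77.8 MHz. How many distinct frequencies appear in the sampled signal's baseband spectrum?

4

fs/2 = 29.85 MHz.
88.5 MHz mod fs = 28.8 MHz.
28.8 MHz ≤ fs/2 = 29.85 MHz, appears at 28.8 MHz.
173.4 MHz mod fs = 54 MHz.
54 MHz > fs/2 = 29.85 MHz, folds to fs − 54 MHz = 5.7 MHz.
220.7 MHz mod fs = 41.6 MHz.
41.6 MHz > fs/2 = 29.85 MHz, folds to fs − 41.6 MHz = 18.1 MHz.
33.2 MHz > fs/2 = 29.85 MHz, folds to fs − 33.2 MHz = 26.5 MHz.
77.8 MHz mod fs = 18.1 MHz.
18.1 MHz ≤ fs/2 = 29.85 MHz, appears at 18.1 MHz.
Distinct values: {5.7 MHz, 18.1 MHz, 26.5 MHz, 28.8 MHz} → 4.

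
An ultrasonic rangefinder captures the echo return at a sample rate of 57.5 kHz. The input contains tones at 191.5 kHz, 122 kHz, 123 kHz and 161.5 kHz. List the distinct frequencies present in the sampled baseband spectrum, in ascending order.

fs/2 = 28.75 kHz.
191.5 kHz mod fs = 19 kHz.
19 kHz ≤ fs/2 = 28.75 kHz, appears at 19 kHz.
122 kHz mod fs = 7 kHz.
7 kHz ≤ fs/2 = 28.75 kHz, appears at 7 kHz.
123 kHz mod fs = 8 kHz.
8 kHz ≤ fs/2 = 28.75 kHz, appears at 8 kHz.
161.5 kHz mod fs = 46.5 kHz.
46.5 kHz > fs/2 = 28.75 kHz, folds to fs − 46.5 kHz = 11 kHz.
Distinct values: {7 kHz, 8 kHz, 11 kHz, 19 kHz}.

7 kHz, 8 kHz, 11 kHz, 19 kHz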